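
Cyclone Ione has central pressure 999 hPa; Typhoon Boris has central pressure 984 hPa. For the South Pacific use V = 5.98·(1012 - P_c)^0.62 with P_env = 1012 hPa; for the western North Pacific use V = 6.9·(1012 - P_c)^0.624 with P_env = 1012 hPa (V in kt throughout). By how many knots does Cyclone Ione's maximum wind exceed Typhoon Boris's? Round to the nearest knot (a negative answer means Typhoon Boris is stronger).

-26 kt

Cyclone Ione: ΔP = 13; V ≈ 5.98 × 13^0.62 ≈ 29.33 kt.
Typhoon Boris: ΔP = 28; V ≈ 6.9 × 28^0.624 ≈ 55.19 kt.
Difference ≈ 29.33 − 55.19 = -25.86 → -26 kt.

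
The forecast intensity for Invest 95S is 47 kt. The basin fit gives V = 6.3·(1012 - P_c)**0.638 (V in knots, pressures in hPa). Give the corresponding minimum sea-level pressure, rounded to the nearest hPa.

989 hPa

ΔP = (V / 6.3)^(1/0.638) = (47/6.3)^1.567.
47/6.3 = 7.460; 7.460^1.567 ≈ 23.33 hPa.
P_c = 1012 − 23.33 = 988.67 ≈ 989 hPa.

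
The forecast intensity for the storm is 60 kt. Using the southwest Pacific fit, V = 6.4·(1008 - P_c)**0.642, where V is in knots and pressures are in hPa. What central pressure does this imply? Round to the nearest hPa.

ΔP = (V / 6.4)^(1/0.642) = (60/6.4)^1.558.
60/6.4 = 9.375; 9.375^1.558 ≈ 32.66 hPa.
P_c = 1008 − 32.66 = 975.34 ≈ 975 hPa.

975 hPa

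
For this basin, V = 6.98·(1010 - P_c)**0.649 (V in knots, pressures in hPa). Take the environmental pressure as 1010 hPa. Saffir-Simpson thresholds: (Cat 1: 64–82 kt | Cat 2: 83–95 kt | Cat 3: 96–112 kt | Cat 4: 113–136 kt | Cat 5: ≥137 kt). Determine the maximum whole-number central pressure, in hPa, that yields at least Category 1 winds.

Category 1 begins at V = 64 kt.
Required ΔP = (64/6.98)^(1/0.649) = 9.169^1.541 ≈ 30.39 hPa.
P_c ≤ 1010 − 30.39 = 979.61, so the highest integer P_c is 979 hPa.

979 hPa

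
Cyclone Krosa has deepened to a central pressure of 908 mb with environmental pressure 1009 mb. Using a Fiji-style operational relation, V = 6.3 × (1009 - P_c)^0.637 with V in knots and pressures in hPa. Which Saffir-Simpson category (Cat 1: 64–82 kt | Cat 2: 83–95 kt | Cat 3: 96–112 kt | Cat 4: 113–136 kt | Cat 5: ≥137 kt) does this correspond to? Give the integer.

ΔP = 1009 − 908 = 101 mb.
V ≈ 6.3 × 101^0.637 = 6.3 × 18.91 ≈ 119 kt.
119 kt falls in the Category 4 band.

4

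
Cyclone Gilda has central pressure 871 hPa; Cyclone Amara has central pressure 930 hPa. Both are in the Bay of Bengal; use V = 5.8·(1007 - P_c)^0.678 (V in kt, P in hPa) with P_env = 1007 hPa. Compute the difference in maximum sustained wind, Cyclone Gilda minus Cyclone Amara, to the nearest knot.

52 kt

Cyclone Gilda: ΔP = 136; V ≈ 5.8 × 136^0.678 ≈ 162.17 kt.
Cyclone Amara: ΔP = 77; V ≈ 5.8 × 77^0.678 ≈ 110.27 kt.
Difference ≈ 162.17 − 110.27 = 51.90 → 52 kt.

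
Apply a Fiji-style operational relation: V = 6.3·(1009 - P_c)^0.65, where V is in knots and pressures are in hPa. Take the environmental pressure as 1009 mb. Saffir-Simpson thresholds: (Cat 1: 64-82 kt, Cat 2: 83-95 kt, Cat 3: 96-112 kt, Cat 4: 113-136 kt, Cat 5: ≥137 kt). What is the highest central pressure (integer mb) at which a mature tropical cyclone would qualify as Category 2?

956 mb

Category 2 begins at V = 83 kt.
Required ΔP = (83/6.3)^(1/0.65) = 13.175^1.538 ≈ 52.80 mb.
P_c ≤ 1009 − 52.80 = 956.20, so the highest integer P_c is 956 mb.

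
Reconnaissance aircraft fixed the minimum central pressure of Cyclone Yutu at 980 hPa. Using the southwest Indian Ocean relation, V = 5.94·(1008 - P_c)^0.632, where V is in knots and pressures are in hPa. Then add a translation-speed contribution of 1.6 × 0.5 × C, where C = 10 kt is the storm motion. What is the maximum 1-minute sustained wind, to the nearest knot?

ΔP = 1008 − 980 = 28 hPa.
28^0.632 ≈ 8.215.
V ≈ 5.94 × 8.215 ≈ 48.8 kt.
Translation term: 1.6 × 0.5 × 10 = 8 kt.
Corrected V ≈ 56.8 kt → 57 kt.

57 kt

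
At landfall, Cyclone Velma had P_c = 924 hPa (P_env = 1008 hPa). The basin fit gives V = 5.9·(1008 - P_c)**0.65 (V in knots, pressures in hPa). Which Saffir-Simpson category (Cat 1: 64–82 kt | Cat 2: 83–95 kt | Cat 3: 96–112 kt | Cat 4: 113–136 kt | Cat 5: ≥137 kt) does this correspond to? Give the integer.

ΔP = 1008 − 924 = 84 hPa.
V ≈ 5.9 × 84^0.65 = 5.9 × 17.81 ≈ 105 kt.
105 kt falls in the Category 3 band.

3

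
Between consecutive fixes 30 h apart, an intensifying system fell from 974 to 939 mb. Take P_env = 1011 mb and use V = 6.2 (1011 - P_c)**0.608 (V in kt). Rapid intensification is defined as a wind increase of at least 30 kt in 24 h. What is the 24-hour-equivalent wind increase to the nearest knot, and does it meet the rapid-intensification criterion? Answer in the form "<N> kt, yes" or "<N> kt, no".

22 kt, no

V₁: ΔP = 37, V ≈ 6.2 × 37^0.608 ≈ 55.70 kt.
V₂: ΔP = 72, V ≈ 6.2 × 72^0.608 ≈ 83.49 kt.
ΔV over 30 h = 27.79 kt → 24 h equivalent = 27.79 × 24/30 ≈ 22.23 kt.
22 kt < 30 kt ⇒ not rapid intensification.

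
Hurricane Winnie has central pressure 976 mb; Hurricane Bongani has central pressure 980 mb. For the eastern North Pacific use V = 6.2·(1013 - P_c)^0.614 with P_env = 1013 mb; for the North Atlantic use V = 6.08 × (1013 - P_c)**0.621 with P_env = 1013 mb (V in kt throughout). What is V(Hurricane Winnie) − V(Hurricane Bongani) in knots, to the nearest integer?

4 kt

Hurricane Winnie: ΔP = 37; V ≈ 6.2 × 37^0.614 ≈ 56.92 kt.
Hurricane Bongani: ΔP = 33; V ≈ 6.08 × 33^0.621 ≈ 53.32 kt.
Difference ≈ 56.92 − 53.32 = 3.60 → 4 kt.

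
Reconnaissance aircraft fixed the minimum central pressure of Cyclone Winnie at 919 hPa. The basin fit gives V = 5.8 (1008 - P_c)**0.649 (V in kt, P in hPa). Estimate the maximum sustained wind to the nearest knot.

107 kt

ΔP = 1008 − 919 = 89 hPa.
89^0.649 ≈ 18.414.
V ≈ 5.8 × 18.414 ≈ 106.8 kt.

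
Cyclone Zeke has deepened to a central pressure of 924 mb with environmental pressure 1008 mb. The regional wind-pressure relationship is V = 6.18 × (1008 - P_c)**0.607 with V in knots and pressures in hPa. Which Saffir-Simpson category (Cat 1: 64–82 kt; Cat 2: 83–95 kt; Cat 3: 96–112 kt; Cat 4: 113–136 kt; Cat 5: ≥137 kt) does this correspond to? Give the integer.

2

ΔP = 1008 − 924 = 84 mb.
V ≈ 6.18 × 84^0.607 = 6.18 × 14.72 ≈ 91 kt.
91 kt falls in the Category 2 band.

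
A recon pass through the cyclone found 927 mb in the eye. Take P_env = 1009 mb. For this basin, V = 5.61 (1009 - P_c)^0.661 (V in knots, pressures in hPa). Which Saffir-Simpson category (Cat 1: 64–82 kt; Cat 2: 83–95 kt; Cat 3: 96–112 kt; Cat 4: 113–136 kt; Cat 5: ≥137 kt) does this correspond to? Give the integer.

3

ΔP = 1009 − 927 = 82 mb.
V ≈ 5.61 × 82^0.661 = 5.61 × 18.41 ≈ 103 kt.
103 kt falls in the Category 3 band.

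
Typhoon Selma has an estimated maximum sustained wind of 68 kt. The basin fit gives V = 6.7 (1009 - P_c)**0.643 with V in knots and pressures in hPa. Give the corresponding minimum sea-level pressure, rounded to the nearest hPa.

ΔP = (V / 6.7)^(1/0.643) = (68/6.7)^1.555.
68/6.7 = 10.149; 10.149^1.555 ≈ 36.75 hPa.
P_c = 1009 − 36.75 = 972.25 ≈ 972 hPa.

972 hPa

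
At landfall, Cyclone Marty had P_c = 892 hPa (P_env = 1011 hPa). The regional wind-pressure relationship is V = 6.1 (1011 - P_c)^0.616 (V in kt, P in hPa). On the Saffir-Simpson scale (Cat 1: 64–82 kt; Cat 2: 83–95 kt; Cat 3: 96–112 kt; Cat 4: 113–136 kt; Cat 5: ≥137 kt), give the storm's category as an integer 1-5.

4

ΔP = 1011 − 892 = 119 hPa.
V ≈ 6.1 × 119^0.616 = 6.1 × 18.99 ≈ 116 kt.
116 kt falls in the Category 4 band.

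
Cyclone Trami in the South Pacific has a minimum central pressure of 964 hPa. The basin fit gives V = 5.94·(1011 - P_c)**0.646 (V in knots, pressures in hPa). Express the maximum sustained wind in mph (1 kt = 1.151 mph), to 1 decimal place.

ΔP = 1011 − 964 = 47 hPa.
V ≈ 5.94 × 47^0.646 = 5.94 × 12.027 ≈ 71.443 kt.
71.443 × 1.151 ≈ 82.23 mph → 82.2 mph.

82.2 mph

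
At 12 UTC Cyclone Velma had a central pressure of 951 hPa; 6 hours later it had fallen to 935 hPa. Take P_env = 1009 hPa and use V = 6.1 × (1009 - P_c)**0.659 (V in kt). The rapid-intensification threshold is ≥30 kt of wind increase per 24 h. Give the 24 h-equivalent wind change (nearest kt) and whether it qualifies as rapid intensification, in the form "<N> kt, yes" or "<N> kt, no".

62 kt, yes

V₁: ΔP = 58, V ≈ 6.1 × 58^0.659 ≈ 88.60 kt.
V₂: ΔP = 74, V ≈ 6.1 × 74^0.659 ≈ 104.03 kt.
ΔV over 6 h = 15.43 kt → 24 h equivalent = 15.43 × 24/6 ≈ 61.72 kt.
62 kt ≥ 30 kt ⇒ rapid intensification.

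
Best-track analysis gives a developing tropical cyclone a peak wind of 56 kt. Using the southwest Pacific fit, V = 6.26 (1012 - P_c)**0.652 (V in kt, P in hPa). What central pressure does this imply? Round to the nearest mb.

983 mb

ΔP = (V / 6.26)^(1/0.652) = (56/6.26)^1.534.
56/6.26 = 8.946; 8.946^1.534 ≈ 28.81 mb.
P_c = 1012 − 28.81 = 983.19 ≈ 983 mb.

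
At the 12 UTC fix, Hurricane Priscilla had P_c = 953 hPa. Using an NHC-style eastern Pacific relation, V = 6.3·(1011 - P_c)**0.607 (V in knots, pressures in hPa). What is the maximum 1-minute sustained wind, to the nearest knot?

ΔP = 1011 − 953 = 58 hPa.
58^0.607 ≈ 11.760.
V ≈ 6.3 × 11.760 ≈ 74.1 kt.

74 kt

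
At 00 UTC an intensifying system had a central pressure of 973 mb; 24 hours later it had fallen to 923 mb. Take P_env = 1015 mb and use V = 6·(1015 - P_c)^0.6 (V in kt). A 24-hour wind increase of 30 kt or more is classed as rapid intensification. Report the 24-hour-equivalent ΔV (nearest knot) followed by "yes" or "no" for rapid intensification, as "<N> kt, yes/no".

V₁: ΔP = 42, V ≈ 6 × 42^0.6 ≈ 56.51 kt.
V₂: ΔP = 92, V ≈ 6 × 92^0.6 ≈ 90.45 kt.
ΔV over 24 h = 33.94 kt → 24 h equivalent = 33.94 × 24/24 ≈ 33.94 kt.
34 kt ≥ 30 kt ⇒ rapid intensification.

34 kt, yes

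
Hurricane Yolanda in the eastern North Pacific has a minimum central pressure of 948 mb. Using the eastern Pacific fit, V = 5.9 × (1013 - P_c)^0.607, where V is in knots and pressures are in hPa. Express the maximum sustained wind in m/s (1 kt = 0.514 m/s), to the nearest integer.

ΔP = 1013 − 948 = 65 mb.
V ≈ 5.9 × 65^0.607 = 5.9 × 12.602 ≈ 74.352 kt.
74.352 × 0.514 ≈ 38.22 m/s → 38 m/s.

38 m/s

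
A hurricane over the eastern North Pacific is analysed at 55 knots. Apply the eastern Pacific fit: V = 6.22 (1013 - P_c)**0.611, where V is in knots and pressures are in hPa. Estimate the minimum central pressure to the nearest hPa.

978 hPa

ΔP = (V / 6.22)^(1/0.611) = (55/6.22)^1.637.
55/6.22 = 8.842; 8.842^1.637 ≈ 35.42 hPa.
P_c = 1013 − 35.42 = 977.58 ≈ 978 hPa.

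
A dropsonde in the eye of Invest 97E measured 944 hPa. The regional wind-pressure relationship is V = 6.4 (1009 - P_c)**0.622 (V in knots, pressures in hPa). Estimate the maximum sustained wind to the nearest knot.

86 kt

ΔP = 1009 − 944 = 65 hPa.
65^0.622 ≈ 13.416.
V ≈ 6.4 × 13.416 ≈ 85.9 kt.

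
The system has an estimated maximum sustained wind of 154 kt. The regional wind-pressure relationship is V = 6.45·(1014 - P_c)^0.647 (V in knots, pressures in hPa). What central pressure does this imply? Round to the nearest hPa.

879 hPa

ΔP = (V / 6.45)^(1/0.647) = (154/6.45)^1.546.
154/6.45 = 23.876; 23.876^1.546 ≈ 134.82 hPa.
P_c = 1014 − 134.82 = 879.18 ≈ 879 hPa.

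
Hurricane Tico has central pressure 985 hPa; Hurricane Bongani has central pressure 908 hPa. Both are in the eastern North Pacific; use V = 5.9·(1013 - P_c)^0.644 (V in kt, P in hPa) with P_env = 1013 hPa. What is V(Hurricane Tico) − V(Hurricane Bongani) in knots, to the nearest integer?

-68 kt

Hurricane Tico: ΔP = 28; V ≈ 5.9 × 28^0.644 ≈ 50.45 kt.
Hurricane Bongani: ΔP = 105; V ≈ 5.9 × 105^0.644 ≈ 118.17 kt.
Difference ≈ 50.45 − 118.17 = -67.72 → -68 kt.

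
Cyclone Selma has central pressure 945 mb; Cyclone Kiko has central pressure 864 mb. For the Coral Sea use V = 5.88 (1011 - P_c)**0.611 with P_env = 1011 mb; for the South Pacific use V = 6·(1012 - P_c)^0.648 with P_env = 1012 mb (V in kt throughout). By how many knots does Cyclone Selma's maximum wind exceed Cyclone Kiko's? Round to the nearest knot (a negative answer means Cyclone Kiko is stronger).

Cyclone Selma: ΔP = 66; V ≈ 5.88 × 66^0.611 ≈ 76.05 kt.
Cyclone Kiko: ΔP = 148; V ≈ 6 × 148^0.648 ≈ 152.93 kt.
Difference ≈ 76.05 − 152.93 = -76.88 → -77 kt.

-77 kt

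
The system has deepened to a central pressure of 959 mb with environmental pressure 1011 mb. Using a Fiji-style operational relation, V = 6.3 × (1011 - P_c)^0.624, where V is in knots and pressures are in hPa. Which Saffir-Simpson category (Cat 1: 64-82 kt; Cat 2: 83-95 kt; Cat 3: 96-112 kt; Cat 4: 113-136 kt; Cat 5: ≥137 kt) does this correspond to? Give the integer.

ΔP = 1011 − 959 = 52 mb.
V ≈ 6.3 × 52^0.624 = 6.3 × 11.77 ≈ 74 kt.
74 kt falls in the Category 1 band.

1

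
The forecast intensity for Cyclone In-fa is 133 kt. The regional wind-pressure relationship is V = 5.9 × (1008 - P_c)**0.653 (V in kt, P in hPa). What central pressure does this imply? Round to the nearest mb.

ΔP = (V / 5.9)^(1/0.653) = (133/5.9)^1.531.
133/5.9 = 22.542; 22.542^1.531 ≈ 118.03 mb.
P_c = 1008 − 118.03 = 889.97 ≈ 890 mb.

890 mb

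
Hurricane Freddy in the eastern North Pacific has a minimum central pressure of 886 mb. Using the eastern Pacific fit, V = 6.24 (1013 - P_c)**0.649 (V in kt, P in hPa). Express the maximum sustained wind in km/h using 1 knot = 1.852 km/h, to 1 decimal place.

ΔP = 1013 − 886 = 127 mb.
V ≈ 6.24 × 127^0.649 = 6.24 × 23.194 ≈ 144.728 kt.
144.728 × 1.852 ≈ 268.04 km/h → 268.0 km/h.

268.0 km/h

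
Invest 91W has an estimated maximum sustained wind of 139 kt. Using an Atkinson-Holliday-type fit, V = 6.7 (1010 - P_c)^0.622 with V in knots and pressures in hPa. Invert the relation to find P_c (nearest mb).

879 mb

ΔP = (V / 6.7)^(1/0.622) = (139/6.7)^1.608.
139/6.7 = 20.746; 20.746^1.608 ≈ 131.00 mb.
P_c = 1010 − 131.00 = 879.00 ≈ 879 mb.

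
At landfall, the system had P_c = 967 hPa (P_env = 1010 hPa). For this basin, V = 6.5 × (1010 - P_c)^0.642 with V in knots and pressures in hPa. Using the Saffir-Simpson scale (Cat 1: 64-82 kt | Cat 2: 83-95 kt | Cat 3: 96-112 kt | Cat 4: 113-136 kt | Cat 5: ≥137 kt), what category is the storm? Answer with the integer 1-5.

1

ΔP = 1010 − 967 = 43 hPa.
V ≈ 6.5 × 43^0.642 = 6.5 × 11.19 ≈ 73 kt.
73 kt falls in the Category 1 band.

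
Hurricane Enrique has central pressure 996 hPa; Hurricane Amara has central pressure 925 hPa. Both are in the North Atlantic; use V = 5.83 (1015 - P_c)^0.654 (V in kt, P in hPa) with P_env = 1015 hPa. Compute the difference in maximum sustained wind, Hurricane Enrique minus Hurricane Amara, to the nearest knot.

Hurricane Enrique: ΔP = 19; V ≈ 5.83 × 19^0.654 ≈ 39.99 kt.
Hurricane Amara: ΔP = 90; V ≈ 5.83 × 90^0.654 ≈ 110.60 kt.
Difference ≈ 39.99 − 110.60 = -70.61 → -71 kt.

-71 kt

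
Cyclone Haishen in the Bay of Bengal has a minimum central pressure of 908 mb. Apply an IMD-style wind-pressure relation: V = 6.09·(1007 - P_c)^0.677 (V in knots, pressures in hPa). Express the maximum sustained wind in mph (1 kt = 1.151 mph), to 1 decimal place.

ΔP = 1007 − 908 = 99 mb.
V ≈ 6.09 × 99^0.677 = 6.09 × 22.441 ≈ 136.667 kt.
136.667 × 1.151 ≈ 157.30 mph → 157.3 mph.

157.3 mph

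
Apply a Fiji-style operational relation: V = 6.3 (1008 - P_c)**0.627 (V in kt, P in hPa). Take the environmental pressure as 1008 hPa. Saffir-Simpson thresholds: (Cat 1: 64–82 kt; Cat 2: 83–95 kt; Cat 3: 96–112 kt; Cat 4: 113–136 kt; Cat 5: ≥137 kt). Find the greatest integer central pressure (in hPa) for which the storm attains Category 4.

Category 4 begins at V = 113 kt.
Required ΔP = (113/6.3)^(1/0.627) = 17.937^1.595 ≈ 99.90 hPa.
P_c ≤ 1008 − 99.90 = 908.10, so the highest integer P_c is 908 hPa.

908 hPa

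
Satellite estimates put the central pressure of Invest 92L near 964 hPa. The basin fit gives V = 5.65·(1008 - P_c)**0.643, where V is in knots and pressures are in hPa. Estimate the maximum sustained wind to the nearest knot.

ΔP = 1008 − 964 = 44 hPa.
44^0.643 ≈ 11.396.
V ≈ 5.65 × 11.396 ≈ 64.4 kt.

64 kt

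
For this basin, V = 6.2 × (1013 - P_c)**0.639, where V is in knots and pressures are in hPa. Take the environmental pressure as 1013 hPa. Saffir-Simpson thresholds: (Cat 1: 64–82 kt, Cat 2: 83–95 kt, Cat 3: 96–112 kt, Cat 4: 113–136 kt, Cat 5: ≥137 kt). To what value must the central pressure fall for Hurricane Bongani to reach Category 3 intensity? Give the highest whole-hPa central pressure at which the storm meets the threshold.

940 hPa

Category 3 begins at V = 96 kt.
Required ΔP = (96/6.2)^(1/0.639) = 15.484^1.565 ≈ 72.79 hPa.
P_c ≤ 1013 − 72.79 = 940.21, so the highest integer P_c is 940 hPa.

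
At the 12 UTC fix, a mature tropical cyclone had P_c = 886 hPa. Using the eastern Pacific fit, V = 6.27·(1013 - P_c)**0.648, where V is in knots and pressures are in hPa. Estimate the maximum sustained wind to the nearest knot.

145 kt

ΔP = 1013 − 886 = 127 hPa.
127^0.648 ≈ 23.082.
V ≈ 6.27 × 23.082 ≈ 144.7 kt.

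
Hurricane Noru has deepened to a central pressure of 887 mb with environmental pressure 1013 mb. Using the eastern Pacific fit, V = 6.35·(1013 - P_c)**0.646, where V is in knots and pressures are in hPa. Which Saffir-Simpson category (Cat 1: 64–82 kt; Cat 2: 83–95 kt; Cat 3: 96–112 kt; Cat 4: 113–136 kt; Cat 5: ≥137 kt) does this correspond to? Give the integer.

ΔP = 1013 − 887 = 126 mb.
V ≈ 6.35 × 126^0.646 = 6.35 × 22.74 ≈ 144 kt.
144 kt falls in the Category 5 band.

5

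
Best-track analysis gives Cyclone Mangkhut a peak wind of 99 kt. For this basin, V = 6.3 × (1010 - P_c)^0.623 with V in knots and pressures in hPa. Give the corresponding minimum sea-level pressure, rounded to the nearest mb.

ΔP = (V / 6.3)^(1/0.623) = (99/6.3)^1.605.
99/6.3 = 15.714; 15.714^1.605 ≈ 83.22 mb.
P_c = 1010 − 83.22 = 926.78 ≈ 927 mb.

927 mb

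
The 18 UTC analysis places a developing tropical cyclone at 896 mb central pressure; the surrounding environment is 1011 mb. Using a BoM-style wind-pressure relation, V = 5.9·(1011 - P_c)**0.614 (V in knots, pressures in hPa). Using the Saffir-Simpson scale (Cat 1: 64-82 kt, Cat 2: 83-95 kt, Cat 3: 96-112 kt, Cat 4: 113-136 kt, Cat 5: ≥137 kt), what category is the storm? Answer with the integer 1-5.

ΔP = 1011 − 896 = 115 mb.
V ≈ 5.9 × 115^0.614 = 5.9 × 18.42 ≈ 109 kt.
109 kt falls in the Category 3 band.

3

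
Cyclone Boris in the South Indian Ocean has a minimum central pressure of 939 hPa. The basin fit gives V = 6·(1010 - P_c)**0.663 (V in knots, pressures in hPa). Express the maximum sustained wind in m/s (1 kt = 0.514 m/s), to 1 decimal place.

ΔP = 1010 − 939 = 71 hPa.
V ≈ 6 × 71^0.663 = 6 × 16.880 ≈ 101.283 kt.
101.283 × 0.514 ≈ 52.06 m/s → 52.1 m/s.

52.1 m/s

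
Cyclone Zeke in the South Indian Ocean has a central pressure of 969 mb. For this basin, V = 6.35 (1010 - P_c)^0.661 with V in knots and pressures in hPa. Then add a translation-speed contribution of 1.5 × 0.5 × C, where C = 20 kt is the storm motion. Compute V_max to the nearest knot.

89 kt

ΔP = 1010 − 969 = 41 mb.
41^0.661 ≈ 11.643.
V ≈ 6.35 × 11.643 ≈ 73.9 kt.
Translation term: 1.5 × 0.5 × 20 = 15 kt.
Corrected V ≈ 88.9 kt → 89 kt.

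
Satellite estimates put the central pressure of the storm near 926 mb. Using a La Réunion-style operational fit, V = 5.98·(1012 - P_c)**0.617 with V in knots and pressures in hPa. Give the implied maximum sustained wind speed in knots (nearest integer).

ΔP = 1012 − 926 = 86 mb.
86^0.617 ≈ 15.617.
V ≈ 5.98 × 15.617 ≈ 93.4 kt.

93 kt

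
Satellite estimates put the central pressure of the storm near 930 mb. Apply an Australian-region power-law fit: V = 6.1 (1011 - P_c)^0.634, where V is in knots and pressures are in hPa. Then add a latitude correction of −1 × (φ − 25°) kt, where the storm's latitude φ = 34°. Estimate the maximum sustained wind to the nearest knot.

90 kt

ΔP = 1011 − 930 = 81 mb.
81^0.634 ≈ 16.217.
V ≈ 6.1 × 16.217 ≈ 98.9 kt.
Latitude correction: −1 × (34 − 25) = -9 kt.
Corrected V ≈ 89.9 kt → 90 kt.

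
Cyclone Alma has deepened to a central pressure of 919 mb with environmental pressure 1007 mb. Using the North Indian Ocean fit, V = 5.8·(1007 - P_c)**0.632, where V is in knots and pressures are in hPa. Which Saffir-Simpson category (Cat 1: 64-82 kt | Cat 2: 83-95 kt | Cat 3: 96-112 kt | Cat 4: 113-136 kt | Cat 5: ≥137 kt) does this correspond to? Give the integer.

3

ΔP = 1007 − 919 = 88 mb.
V ≈ 5.8 × 88^0.632 = 5.8 × 16.94 ≈ 98 kt.
98 kt falls in the Category 3 band.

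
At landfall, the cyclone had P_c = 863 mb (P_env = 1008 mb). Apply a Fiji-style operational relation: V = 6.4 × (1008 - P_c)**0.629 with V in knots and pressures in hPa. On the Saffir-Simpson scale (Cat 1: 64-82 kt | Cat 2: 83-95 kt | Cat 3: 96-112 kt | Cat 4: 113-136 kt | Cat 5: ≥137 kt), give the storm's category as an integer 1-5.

ΔP = 1008 − 863 = 145 mb.
V ≈ 6.4 × 145^0.629 = 6.4 × 22.88 ≈ 146 kt.
146 kt falls in the Category 5 band.

5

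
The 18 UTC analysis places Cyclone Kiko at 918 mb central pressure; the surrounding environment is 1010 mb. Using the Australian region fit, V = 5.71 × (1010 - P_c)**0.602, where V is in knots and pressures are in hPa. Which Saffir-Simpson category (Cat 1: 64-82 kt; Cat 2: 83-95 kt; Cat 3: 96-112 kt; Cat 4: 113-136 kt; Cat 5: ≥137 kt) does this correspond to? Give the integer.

ΔP = 1010 − 918 = 92 mb.
V ≈ 5.71 × 92^0.602 = 5.71 × 15.21 ≈ 87 kt.
87 kt falls in the Category 2 band.

2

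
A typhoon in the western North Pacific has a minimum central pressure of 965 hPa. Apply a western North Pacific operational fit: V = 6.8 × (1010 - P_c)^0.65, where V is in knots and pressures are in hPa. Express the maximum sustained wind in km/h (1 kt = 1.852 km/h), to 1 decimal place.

ΔP = 1010 − 965 = 45 hPa.
V ≈ 6.8 × 45^0.65 = 6.8 × 11.874 ≈ 80.742 kt.
80.742 × 1.852 ≈ 149.53 km/h → 149.5 km/h.

149.5 km/h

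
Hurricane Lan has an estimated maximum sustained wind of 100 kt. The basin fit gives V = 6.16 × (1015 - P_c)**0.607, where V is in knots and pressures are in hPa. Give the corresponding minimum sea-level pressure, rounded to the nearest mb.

ΔP = (V / 6.16)^(1/0.607) = (100/6.16)^1.647.
100/6.16 = 16.234; 16.234^1.647 ≈ 98.65 mb.
P_c = 1015 − 98.65 = 916.35 ≈ 916 mb.

916 mb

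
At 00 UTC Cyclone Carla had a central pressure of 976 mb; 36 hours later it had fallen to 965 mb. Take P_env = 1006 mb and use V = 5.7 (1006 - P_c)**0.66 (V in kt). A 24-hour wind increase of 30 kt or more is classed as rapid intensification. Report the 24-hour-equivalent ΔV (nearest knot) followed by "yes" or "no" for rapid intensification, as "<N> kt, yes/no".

8 kt, no

V₁: ΔP = 30, V ≈ 5.7 × 30^0.66 ≈ 53.80 kt.
V₂: ΔP = 41, V ≈ 5.7 × 41^0.66 ≈ 66.12 kt.
ΔV over 36 h = 12.32 kt → 24 h equivalent = 12.32 × 24/36 ≈ 8.21 kt.
8 kt < 30 kt ⇒ not rapid intensification.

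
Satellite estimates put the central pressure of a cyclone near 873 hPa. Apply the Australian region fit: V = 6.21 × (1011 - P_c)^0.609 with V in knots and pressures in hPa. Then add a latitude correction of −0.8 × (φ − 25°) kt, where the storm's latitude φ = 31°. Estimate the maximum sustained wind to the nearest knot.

ΔP = 1011 − 873 = 138 hPa.
138^0.609 ≈ 20.100.
V ≈ 6.21 × 20.100 ≈ 124.8 kt.
Latitude correction: −0.8 × (31 − 25) = -4.8 kt.
Corrected V ≈ 120 kt → 120 kt.

120 kt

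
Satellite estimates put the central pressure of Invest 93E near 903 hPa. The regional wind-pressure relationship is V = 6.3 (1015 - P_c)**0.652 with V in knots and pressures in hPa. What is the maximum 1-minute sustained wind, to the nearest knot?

ΔP = 1015 − 903 = 112 hPa.
112^0.652 ≈ 21.682.
V ≈ 6.3 × 21.682 ≈ 136.6 kt.

137 kt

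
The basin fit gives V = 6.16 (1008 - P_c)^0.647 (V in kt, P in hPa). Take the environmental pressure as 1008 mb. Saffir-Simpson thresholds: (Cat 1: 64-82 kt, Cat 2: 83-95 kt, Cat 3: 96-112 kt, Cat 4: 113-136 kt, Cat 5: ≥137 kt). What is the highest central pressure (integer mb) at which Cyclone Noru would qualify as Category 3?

938 mb

Category 3 begins at V = 96 kt.
Required ΔP = (96/6.16)^(1/0.647) = 15.584^1.546 ≈ 69.73 mb.
P_c ≤ 1008 − 69.73 = 938.27, so the highest integer P_c is 938 mb.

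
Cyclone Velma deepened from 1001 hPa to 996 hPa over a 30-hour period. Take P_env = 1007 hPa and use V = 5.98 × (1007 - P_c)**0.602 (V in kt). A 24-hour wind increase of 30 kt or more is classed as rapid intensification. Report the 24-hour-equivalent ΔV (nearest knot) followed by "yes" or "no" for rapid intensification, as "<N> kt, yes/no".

V₁: ΔP = 6, V ≈ 5.98 × 6^0.602 ≈ 17.59 kt.
V₂: ΔP = 11, V ≈ 5.98 × 11^0.602 ≈ 25.33 kt.
ΔV over 30 h = 7.74 kt → 24 h equivalent = 7.74 × 24/30 ≈ 6.19 kt.
6 kt < 30 kt ⇒ not rapid intensification.

6 kt, no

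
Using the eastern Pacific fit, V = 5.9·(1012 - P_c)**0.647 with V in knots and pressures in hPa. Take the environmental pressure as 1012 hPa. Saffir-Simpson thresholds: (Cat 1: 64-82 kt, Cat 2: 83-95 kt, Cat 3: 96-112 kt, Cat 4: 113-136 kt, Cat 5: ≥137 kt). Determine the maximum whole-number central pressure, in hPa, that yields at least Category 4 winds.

916 hPa

Category 4 begins at V = 113 kt.
Required ΔP = (113/5.9)^(1/0.647) = 19.153^1.546 ≈ 95.90 hPa.
P_c ≤ 1012 − 95.90 = 916.10, so the highest integer P_c is 916 hPa.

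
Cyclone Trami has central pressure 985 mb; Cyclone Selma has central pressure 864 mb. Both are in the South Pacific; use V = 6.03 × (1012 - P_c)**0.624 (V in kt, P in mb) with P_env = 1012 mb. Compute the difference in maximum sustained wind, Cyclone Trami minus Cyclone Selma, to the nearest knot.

-89 kt

Cyclone Trami: ΔP = 27; V ≈ 6.03 × 27^0.624 ≈ 47.15 kt.
Cyclone Selma: ΔP = 148; V ≈ 6.03 × 148^0.624 ≈ 136.32 kt.
Difference ≈ 47.15 − 136.32 = -89.17 → -89 kt.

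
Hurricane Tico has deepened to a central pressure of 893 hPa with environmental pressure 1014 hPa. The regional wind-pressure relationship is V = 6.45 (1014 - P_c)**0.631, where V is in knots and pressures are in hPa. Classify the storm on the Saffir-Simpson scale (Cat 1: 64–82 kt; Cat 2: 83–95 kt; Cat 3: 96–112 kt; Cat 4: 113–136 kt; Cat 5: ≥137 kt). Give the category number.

4

ΔP = 1014 − 893 = 121 hPa.
V ≈ 6.45 × 121^0.631 = 6.45 × 20.62 ≈ 133 kt.
133 kt falls in the Category 4 band.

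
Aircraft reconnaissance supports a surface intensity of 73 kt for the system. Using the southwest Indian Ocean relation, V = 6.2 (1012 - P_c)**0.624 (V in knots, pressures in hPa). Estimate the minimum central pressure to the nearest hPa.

ΔP = (V / 6.2)^(1/0.624) = (73/6.2)^1.603.
73/6.2 = 11.774; 11.774^1.603 ≈ 52.03 hPa.
P_c = 1012 − 52.03 = 959.97 ≈ 960 hPa.

960 hPa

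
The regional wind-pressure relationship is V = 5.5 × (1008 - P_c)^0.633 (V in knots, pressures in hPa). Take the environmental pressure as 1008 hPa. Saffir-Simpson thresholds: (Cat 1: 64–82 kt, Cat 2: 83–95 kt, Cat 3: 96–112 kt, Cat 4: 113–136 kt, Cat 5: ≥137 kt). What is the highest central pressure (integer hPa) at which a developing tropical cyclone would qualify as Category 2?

Category 2 begins at V = 83 kt.
Required ΔP = (83/5.5)^(1/0.633) = 15.091^1.580 ≈ 72.80 hPa.
P_c ≤ 1008 − 72.80 = 935.20, so the highest integer P_c is 935 hPa.

935 hPa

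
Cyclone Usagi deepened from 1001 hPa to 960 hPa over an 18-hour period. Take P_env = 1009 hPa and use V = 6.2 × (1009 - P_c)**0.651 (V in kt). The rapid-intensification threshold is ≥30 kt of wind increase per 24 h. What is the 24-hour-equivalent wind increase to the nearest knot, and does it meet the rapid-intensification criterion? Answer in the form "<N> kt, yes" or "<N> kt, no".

V₁: ΔP = 8, V ≈ 6.2 × 8^0.651 ≈ 24.01 kt.
V₂: ΔP = 49, V ≈ 6.2 × 49^0.651 ≈ 78.11 kt.
ΔV over 18 h = 54.10 kt → 24 h equivalent = 54.10 × 24/18 ≈ 72.13 kt.
72 kt ≥ 30 kt ⇒ rapid intensification.

72 kt, yes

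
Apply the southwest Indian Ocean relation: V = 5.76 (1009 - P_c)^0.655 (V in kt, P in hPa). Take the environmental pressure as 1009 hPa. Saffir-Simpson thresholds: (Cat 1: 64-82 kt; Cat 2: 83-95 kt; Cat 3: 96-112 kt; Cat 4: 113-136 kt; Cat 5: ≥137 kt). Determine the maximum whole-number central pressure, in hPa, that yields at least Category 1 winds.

969 hPa

Category 1 begins at V = 64 kt.
Required ΔP = (64/5.76)^(1/0.655) = 11.111^1.527 ≈ 39.50 hPa.
P_c ≤ 1009 − 39.50 = 969.50, so the highest integer P_c is 969 hPa.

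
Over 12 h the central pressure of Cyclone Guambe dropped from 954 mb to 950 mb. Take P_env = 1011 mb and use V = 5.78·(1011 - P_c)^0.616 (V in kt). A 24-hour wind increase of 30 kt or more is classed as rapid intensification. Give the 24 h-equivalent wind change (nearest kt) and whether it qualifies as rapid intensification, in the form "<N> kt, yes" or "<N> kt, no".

V₁: ΔP = 57, V ≈ 5.78 × 57^0.616 ≈ 69.75 kt.
V₂: ΔP = 61, V ≈ 5.78 × 61^0.616 ≈ 72.73 kt.
ΔV over 12 h = 2.98 kt → 24 h equivalent = 2.98 × 24/12 ≈ 5.96 kt.
6 kt < 30 kt ⇒ not rapid intensification.

6 kt, no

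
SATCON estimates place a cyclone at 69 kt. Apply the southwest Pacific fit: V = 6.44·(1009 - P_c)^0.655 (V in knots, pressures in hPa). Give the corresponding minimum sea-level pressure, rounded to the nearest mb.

ΔP = (V / 6.44)^(1/0.655) = (69/6.44)^1.527.
69/6.44 = 10.714; 10.714^1.527 ≈ 37.36 mb.
P_c = 1009 − 37.36 = 971.64 ≈ 972 mb.

972 mb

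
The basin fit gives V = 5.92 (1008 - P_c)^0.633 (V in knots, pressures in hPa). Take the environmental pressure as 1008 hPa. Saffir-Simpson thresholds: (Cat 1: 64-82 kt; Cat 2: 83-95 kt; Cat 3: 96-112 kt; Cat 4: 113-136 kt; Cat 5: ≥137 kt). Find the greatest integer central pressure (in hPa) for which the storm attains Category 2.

Category 2 begins at V = 83 kt.
Required ΔP = (83/5.92)^(1/0.633) = 14.020^1.580 ≈ 64.81 hPa.
P_c ≤ 1008 − 64.81 = 943.19, so the highest integer P_c is 943 hPa.

943 hPa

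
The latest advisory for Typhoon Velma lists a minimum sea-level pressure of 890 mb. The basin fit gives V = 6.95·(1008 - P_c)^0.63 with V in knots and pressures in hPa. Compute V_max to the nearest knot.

140 kt

ΔP = 1008 − 890 = 118 mb.
118^0.63 ≈ 20.197.
V ≈ 6.95 × 20.197 ≈ 140.4 kt.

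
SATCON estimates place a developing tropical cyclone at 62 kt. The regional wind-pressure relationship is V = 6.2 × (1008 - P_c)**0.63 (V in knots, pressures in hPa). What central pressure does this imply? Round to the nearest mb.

ΔP = (V / 6.2)^(1/0.63) = (62/6.2)^1.587.
62/6.2 = 10.000; 10.000^1.587 ≈ 38.66 mb.
P_c = 1008 − 38.66 = 969.34 ≈ 969 mb.

969 mb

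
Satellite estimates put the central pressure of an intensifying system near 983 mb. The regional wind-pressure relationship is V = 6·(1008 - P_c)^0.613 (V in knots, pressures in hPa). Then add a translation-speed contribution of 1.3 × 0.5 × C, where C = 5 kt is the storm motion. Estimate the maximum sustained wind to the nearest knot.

46 kt

ΔP = 1008 − 983 = 25 mb.
25^0.613 ≈ 7.193.
V ≈ 6 × 7.193 ≈ 43.2 kt.
Translation term: 1.3 × 0.5 × 5 = 3.25 kt.
Corrected V ≈ 46.45 kt → 46 kt.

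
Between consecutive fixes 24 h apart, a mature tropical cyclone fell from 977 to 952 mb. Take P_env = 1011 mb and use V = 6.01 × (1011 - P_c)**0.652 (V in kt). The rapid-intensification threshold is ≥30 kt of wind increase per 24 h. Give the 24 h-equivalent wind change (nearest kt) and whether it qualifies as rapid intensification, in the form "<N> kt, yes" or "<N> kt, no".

26 kt, no

V₁: ΔP = 34, V ≈ 6.01 × 34^0.652 ≈ 59.90 kt.
V₂: ΔP = 59, V ≈ 6.01 × 59^0.652 ≈ 85.80 kt.
ΔV over 24 h = 25.90 kt → 24 h equivalent = 25.90 × 24/24 ≈ 25.90 kt.
26 kt < 30 kt ⇒ not rapid intensification.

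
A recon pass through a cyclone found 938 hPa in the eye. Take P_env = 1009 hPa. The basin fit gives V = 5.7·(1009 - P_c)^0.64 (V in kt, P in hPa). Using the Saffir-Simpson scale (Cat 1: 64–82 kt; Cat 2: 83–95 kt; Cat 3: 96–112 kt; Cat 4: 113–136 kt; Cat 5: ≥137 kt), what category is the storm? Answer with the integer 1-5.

ΔP = 1009 − 938 = 71 hPa.
V ≈ 5.7 × 71^0.64 = 5.7 × 15.30 ≈ 87 kt.
87 kt falls in the Category 2 band.

2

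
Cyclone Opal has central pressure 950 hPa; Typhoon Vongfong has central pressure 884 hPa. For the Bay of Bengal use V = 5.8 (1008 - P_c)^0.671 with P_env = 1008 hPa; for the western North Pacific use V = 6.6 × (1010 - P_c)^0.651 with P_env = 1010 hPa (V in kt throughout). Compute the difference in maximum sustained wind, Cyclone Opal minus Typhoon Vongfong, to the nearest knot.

Cyclone Opal: ΔP = 58; V ≈ 5.8 × 58^0.671 ≈ 88.45 kt.
Typhoon Vongfong: ΔP = 126; V ≈ 6.6 × 126^0.651 ≈ 153.77 kt.
Difference ≈ 88.45 − 153.77 = -65.32 → -65 kt.

-65 kt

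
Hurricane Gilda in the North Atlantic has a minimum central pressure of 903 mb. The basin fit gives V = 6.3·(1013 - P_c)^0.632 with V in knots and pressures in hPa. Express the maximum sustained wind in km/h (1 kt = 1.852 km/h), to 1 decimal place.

ΔP = 1013 − 903 = 110 mb.
V ≈ 6.3 × 110^0.632 = 6.3 × 19.506 ≈ 122.886 kt.
122.886 × 1.852 ≈ 227.58 km/h → 227.6 km/h.

227.6 km/h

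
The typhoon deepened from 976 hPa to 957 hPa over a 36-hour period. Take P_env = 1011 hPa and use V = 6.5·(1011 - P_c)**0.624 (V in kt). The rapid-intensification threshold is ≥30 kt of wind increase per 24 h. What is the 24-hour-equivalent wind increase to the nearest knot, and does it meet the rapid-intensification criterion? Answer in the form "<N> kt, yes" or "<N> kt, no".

V₁: ΔP = 35, V ≈ 6.5 × 35^0.624 ≈ 59.76 kt.
V₂: ΔP = 54, V ≈ 6.5 × 54^0.624 ≈ 78.33 kt.
ΔV over 36 h = 18.57 kt → 24 h equivalent = 18.57 × 24/36 ≈ 12.38 kt.
12 kt < 30 kt ⇒ not rapid intensification.

12 kt, no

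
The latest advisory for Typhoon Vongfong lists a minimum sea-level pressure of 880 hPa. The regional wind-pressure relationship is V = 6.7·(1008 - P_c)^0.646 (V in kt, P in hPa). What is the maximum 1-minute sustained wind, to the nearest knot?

154 kt

ΔP = 1008 − 880 = 128 hPa.
128^0.646 ≈ 22.975.
V ≈ 6.7 × 22.975 ≈ 153.9 kt.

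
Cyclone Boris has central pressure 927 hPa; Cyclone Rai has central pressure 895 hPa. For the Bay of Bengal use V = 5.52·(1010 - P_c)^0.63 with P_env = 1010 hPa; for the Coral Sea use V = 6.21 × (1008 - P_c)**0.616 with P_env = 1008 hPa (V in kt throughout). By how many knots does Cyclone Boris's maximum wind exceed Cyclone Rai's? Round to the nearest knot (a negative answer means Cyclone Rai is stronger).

Cyclone Boris: ΔP = 83; V ≈ 5.52 × 83^0.63 ≈ 89.32 kt.
Cyclone Rai: ΔP = 113; V ≈ 6.21 × 113^0.616 ≈ 114.23 kt.
Difference ≈ 89.32 − 114.23 = -24.91 → -25 kt.

-25 kt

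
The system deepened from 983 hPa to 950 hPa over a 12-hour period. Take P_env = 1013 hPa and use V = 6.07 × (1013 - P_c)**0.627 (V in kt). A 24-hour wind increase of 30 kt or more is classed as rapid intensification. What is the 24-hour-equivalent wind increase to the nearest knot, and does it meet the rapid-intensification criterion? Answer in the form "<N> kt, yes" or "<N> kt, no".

V₁: ΔP = 30, V ≈ 6.07 × 30^0.627 ≈ 51.21 kt.
V₂: ΔP = 63, V ≈ 6.07 × 63^0.627 ≈ 81.54 kt.
ΔV over 12 h = 30.33 kt → 24 h equivalent = 30.33 × 24/12 ≈ 60.66 kt.
61 kt ≥ 30 kt ⇒ rapid intensification.

61 kt, yes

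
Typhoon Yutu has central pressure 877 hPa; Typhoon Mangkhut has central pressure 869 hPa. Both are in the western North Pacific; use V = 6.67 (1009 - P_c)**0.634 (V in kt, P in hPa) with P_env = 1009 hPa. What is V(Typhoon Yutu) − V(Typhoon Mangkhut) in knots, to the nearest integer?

Typhoon Yutu: ΔP = 132; V ≈ 6.67 × 132^0.634 ≈ 147.42 kt.
Typhoon Mangkhut: ΔP = 140; V ≈ 6.67 × 140^0.634 ≈ 153.03 kt.
Difference ≈ 147.42 − 153.03 = -5.61 → -6 kt.

-6 kt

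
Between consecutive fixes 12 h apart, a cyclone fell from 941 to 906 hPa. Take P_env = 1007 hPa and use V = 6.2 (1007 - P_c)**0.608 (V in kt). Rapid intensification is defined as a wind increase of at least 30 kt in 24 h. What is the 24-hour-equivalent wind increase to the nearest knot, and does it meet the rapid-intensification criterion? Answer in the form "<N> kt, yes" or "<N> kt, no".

V₁: ΔP = 66, V ≈ 6.2 × 66^0.608 ≈ 79.19 kt.
V₂: ΔP = 101, V ≈ 6.2 × 101^0.608 ≈ 102.57 kt.
ΔV over 12 h = 23.38 kt → 24 h equivalent = 23.38 × 24/12 ≈ 46.76 kt.
47 kt ≥ 30 kt ⇒ rapid intensification.

47 kt, yes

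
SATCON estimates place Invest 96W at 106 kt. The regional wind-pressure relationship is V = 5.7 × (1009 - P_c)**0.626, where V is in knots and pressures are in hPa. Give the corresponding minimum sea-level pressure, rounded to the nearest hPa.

ΔP = (V / 5.7)^(1/0.626) = (106/5.7)^1.597.
106/5.7 = 18.596; 18.596^1.597 ≈ 106.62 hPa.
P_c = 1009 − 106.62 = 902.38 ≈ 902 hPa.

902 hPa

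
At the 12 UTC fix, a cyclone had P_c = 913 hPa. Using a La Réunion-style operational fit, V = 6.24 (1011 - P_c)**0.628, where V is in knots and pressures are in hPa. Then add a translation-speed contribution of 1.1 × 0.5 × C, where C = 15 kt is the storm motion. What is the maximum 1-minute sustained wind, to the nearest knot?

119 kt

ΔP = 1011 − 913 = 98 hPa.
98^0.628 ≈ 17.803.
V ≈ 6.24 × 17.803 ≈ 111.1 kt.
Translation term: 1.1 × 0.5 × 15 = 8.25 kt.
Corrected V ≈ 119.35 kt → 119 kt.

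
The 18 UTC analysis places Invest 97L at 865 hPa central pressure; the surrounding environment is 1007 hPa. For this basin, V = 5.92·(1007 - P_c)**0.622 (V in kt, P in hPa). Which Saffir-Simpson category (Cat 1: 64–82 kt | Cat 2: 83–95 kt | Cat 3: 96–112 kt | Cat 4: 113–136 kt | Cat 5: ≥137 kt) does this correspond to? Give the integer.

ΔP = 1007 − 865 = 142 hPa.
V ≈ 5.92 × 142^0.622 = 5.92 × 21.81 ≈ 129 kt.
129 kt falls in the Category 4 band.

4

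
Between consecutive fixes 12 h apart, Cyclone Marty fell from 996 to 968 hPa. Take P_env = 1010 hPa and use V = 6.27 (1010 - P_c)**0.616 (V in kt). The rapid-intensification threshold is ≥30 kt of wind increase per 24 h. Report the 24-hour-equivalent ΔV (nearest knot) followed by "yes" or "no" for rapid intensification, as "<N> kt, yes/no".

62 kt, yes

V₁: ΔP = 14, V ≈ 6.27 × 14^0.616 ≈ 31.86 kt.
V₂: ΔP = 42, V ≈ 6.27 × 42^0.616 ≈ 62.69 kt.
ΔV over 12 h = 30.83 kt → 24 h equivalent = 30.83 × 24/12 ≈ 61.66 kt.
62 kt ≥ 30 kt ⇒ rapid intensification.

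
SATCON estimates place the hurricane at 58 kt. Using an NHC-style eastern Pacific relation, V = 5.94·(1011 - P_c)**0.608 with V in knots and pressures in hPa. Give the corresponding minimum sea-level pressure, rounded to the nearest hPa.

ΔP = (V / 5.94)^(1/0.608) = (58/5.94)^1.645.
58/5.94 = 9.764; 9.764^1.645 ≈ 42.43 hPa.
P_c = 1011 − 42.43 = 968.57 ≈ 969 hPa.

969 hPa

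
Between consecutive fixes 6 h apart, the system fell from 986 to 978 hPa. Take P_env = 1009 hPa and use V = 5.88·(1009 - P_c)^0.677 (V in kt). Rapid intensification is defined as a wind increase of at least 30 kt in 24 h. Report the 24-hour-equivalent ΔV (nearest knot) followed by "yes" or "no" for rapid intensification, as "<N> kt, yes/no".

V₁: ΔP = 23, V ≈ 5.88 × 23^0.677 ≈ 49.12 kt.
V₂: ΔP = 31, V ≈ 5.88 × 31^0.677 ≈ 60.12 kt.
ΔV over 6 h = 11.00 kt → 24 h equivalent = 11.00 × 24/6 ≈ 44.00 kt.
44 kt ≥ 30 kt ⇒ rapid intensification.

44 kt, yes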